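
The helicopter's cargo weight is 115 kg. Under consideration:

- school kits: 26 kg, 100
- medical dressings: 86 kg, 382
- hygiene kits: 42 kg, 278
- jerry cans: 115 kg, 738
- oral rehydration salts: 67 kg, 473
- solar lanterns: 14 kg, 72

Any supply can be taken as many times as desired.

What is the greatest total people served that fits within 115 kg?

751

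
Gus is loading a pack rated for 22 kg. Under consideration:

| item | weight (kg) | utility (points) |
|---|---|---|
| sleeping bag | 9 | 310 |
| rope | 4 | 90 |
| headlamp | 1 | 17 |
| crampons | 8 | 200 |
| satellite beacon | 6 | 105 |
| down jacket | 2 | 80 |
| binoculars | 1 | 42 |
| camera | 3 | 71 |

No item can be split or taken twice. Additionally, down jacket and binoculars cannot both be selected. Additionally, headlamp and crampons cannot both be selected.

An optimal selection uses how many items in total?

4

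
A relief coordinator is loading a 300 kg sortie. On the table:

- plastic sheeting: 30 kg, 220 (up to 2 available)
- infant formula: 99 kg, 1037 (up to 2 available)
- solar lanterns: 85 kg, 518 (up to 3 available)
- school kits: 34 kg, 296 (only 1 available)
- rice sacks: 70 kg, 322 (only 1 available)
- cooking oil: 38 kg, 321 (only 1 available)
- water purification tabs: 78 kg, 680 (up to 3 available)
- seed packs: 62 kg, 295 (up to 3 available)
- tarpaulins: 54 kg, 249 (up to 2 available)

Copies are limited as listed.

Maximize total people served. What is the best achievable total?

A density-first pass picks 2×infant formula + water purification tabs — 2754 at 276 kg.
Dropping water purification tabs frees 78 kg; slotting in plastic sheeting + school kits + cooking oil (102 kg) lifts the total to 2911 at 300 kg.

2911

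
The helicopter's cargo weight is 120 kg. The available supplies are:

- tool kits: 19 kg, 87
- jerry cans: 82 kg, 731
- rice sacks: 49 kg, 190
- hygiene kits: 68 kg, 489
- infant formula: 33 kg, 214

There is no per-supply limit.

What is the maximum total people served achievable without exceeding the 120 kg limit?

Ranking by ratio (people served/kg): jerry cans 8.91, hygiene kits 7.19, infant formula 6.48.
The ratio ordering already packs tightly: jerry cans + infant formula, 115 kg, 945.
The spare 5 kg is too small for any remaining supply, and no exchange beats 945.

945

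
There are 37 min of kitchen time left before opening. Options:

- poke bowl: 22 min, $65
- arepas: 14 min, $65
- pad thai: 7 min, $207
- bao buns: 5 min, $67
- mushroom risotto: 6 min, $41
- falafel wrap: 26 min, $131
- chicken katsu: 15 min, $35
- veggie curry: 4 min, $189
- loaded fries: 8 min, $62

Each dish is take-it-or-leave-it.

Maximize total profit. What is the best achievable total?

Greedy by ratio would take pad thai + bao buns + mushroom risotto + veggie curry + loaded fries: 30 min used, total 566.
The 8 min tied up in loaded fries is better spent on arepas — total rises to 569 (36 min).
Every other selection either busts 37 min or fails to beat 569.

569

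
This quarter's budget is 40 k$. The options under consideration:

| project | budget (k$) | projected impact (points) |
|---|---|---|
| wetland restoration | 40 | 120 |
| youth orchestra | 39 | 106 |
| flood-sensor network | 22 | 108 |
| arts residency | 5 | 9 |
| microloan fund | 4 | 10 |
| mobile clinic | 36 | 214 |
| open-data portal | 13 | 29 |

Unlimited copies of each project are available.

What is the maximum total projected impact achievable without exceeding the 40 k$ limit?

224

Taking microloan fund + mobile clinic: 40 k$ used, 224 in projected impact.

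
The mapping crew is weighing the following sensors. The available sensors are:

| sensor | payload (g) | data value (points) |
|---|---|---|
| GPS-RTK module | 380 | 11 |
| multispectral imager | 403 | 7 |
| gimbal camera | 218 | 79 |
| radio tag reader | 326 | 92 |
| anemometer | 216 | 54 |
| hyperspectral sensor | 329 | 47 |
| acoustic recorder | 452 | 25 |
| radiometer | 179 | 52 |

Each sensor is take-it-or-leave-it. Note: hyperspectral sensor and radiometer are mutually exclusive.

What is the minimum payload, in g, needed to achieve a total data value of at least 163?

Minimise g subject to total data value ≥ 163.
gimbal camera + radio tag reader reaches 171 using 544 g.
Any bundle with less than 544 g falls short of 163.

544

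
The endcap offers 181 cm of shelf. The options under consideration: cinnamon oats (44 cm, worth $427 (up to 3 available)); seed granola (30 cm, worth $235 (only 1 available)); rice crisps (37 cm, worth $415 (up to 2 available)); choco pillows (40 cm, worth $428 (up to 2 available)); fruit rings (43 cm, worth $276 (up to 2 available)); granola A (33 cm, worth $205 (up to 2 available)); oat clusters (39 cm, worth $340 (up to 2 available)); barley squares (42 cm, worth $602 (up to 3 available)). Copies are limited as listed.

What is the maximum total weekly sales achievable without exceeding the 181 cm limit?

Ranking by ratio (weekly sales/cm): barley squares 14.33, rice crisps 11.22, choco pillows 10.70, cinnamon oats 9.70.
Filling by ratio: rice crisps + 3×barley squares for 2221, with 18 cm left unused.
Dropping rice crisps frees 37 cm; slotting in choco pillows (40 cm) lifts the total to 2234 at 166 cm.
That's the maximum — no swap from here does better than 2234.

2234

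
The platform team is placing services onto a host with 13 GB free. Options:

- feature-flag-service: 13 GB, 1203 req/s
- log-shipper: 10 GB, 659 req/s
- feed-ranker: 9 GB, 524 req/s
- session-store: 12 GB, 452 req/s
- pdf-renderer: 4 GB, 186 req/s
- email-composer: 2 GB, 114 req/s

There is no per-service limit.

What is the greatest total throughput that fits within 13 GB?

1203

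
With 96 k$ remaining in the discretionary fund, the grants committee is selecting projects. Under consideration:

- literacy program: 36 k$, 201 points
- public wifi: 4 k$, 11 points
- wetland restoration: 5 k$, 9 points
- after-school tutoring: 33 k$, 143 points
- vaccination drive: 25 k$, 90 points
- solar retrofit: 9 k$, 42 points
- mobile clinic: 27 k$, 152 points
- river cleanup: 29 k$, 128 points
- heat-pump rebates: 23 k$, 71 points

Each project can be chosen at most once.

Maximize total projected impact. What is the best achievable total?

496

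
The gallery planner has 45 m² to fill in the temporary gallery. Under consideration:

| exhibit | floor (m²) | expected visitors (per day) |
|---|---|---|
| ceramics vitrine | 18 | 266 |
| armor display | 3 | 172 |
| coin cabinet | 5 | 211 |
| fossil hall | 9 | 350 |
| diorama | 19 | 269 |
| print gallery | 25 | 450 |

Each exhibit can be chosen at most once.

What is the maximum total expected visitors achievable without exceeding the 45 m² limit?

The ratio ordering already packs tightly: armor display + coin cabinet + fossil hall + print gallery, 42 m², 1183.

1183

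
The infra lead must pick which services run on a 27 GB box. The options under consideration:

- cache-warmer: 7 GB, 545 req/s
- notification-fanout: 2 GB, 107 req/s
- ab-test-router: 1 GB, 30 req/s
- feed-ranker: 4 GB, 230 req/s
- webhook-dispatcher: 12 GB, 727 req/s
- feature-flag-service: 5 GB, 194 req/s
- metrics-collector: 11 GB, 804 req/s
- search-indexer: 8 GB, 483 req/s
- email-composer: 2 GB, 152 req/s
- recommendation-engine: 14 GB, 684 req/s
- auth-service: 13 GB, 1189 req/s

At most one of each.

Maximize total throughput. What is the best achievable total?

2175

Density check — auth-service 91.46, cache-warmer 77.86, email-composer 76.00 are the best per GB.
Taking the top-ratio services first gives cache-warmer + ab-test-router + feed-ranker + email-composer + auth-service for 2146 (27 GB).
Replace cache-warmer and feed-ranker with metrics-collector: the trade gains 29 net, giving 2175 at 27 GB.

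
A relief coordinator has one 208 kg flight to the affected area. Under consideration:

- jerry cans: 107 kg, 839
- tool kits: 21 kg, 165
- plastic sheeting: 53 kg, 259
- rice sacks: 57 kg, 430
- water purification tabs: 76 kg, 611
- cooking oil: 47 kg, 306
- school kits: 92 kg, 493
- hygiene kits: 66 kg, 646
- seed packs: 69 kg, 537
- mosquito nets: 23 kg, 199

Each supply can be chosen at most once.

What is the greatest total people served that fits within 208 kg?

1688

The ratio heuristic lands on tool kits + water purification tabs + hygiene kits + mosquito nets (1621) but leaves 22 kg idle.
Dropping tool kits and water purification tabs frees 97 kg; slotting in cooking oil + seed packs (116 kg) lifts the total to 1688 at 205 kg.
Runner-up rice sacks + water purification tabs + hygiene kits tops out at 1687.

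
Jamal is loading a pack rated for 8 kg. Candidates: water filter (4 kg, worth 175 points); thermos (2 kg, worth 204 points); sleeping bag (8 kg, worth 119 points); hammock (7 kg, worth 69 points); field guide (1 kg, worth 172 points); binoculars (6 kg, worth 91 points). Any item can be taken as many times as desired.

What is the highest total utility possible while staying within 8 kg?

8×field guide uses 8 of the 8 kg and totals 1376.
Every other selection either busts 8 kg or fails to beat 1376.

1376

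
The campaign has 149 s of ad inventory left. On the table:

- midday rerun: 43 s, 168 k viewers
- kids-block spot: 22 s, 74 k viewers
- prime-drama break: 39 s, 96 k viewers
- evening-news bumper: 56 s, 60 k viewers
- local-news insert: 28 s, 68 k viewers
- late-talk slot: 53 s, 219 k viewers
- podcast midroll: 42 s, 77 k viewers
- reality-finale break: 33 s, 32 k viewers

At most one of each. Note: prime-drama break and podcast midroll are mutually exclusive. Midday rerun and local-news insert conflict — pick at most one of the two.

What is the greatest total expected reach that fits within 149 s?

Midday rerun + prime-drama break + late-talk slot uses 135 of the 149 s and totals 483.
No other feasible combination exceeds 483.

483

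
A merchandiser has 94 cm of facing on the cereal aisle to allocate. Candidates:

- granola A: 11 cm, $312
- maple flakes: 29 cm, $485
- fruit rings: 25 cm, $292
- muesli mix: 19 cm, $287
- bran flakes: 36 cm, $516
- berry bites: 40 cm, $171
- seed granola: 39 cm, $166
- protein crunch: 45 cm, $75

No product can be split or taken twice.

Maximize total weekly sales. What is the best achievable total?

1407

Taking the top-ratio products first gives granola A + maple flakes + fruit rings + muesli mix for 1376 (84 cm).
Dropping maple flakes frees 29 cm; slotting in bran flakes (36 cm) lifts the total to 1407 at 91 cm.
Runner-up granola A + maple flakes + fruit rings + muesli mix tops out at 1376.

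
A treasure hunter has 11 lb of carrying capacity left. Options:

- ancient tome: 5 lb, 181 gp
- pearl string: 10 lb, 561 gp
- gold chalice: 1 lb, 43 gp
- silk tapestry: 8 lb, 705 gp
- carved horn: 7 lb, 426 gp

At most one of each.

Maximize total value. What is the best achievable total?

748

Best packing: gold chalice + silk tapestry — 9 lb, 748 total.
Every other selection either busts 11 lb or fails to beat 748.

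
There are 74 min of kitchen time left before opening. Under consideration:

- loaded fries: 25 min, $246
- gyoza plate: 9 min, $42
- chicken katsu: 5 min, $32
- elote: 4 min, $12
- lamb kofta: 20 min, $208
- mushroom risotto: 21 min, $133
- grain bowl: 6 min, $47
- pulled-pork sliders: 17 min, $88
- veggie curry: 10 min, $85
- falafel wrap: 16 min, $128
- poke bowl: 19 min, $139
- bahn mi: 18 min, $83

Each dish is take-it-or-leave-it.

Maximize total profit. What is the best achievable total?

678

Density check — lamb kofta 10.40, loaded fries 9.84, veggie curry 8.50, falafel wrap 8.00 are the best per min.
Greedy by ratio would take loaded fries + lamb kofta + veggie curry + falafel wrap: 71 min used, total 667.
Replace falafel wrap with poke bowl: the trade gains 11 net, giving 678 at 74 min.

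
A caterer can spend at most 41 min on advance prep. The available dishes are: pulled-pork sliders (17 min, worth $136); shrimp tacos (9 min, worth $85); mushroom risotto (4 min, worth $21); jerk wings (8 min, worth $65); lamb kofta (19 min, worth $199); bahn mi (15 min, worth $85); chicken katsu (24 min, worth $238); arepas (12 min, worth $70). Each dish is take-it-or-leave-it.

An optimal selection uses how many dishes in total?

Optimal total is 388.
For example shrimp tacos + jerk wings + chicken katsu achieves it, using 41 min.
Every optimal selection uses 3 dishes.

3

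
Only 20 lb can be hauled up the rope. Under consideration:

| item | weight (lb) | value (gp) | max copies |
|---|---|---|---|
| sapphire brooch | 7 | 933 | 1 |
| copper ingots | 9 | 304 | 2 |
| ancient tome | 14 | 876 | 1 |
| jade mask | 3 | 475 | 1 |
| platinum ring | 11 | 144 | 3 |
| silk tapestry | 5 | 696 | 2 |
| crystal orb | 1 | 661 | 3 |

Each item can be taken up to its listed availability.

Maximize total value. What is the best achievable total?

4308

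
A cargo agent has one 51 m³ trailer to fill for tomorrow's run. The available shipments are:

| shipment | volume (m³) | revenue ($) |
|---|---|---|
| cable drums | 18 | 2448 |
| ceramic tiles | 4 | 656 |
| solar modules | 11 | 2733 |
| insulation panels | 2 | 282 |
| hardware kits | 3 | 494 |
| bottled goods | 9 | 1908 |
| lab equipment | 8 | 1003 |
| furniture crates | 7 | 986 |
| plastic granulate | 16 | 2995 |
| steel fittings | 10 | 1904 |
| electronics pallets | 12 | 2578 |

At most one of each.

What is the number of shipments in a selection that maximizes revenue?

5

The maximum revenue within 51 m³ is 10708.
One optimal bundle: solar modules + hardware kits + bottled goods + plastic granulate + electronics pallets (51 m³).
All optima have 5 shipments.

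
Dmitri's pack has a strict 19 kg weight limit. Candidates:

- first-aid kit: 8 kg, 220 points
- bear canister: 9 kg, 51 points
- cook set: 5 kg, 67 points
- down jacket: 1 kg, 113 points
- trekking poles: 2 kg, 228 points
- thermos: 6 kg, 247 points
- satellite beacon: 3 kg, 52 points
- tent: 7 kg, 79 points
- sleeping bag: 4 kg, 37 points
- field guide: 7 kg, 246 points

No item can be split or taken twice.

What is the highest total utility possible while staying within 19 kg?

886

Best packing: down jacket + trekking poles + thermos + satellite beacon + field guide — 19 kg, 886 total.
Runner-up down jacket + trekking poles + thermos + field guide tops out at 834.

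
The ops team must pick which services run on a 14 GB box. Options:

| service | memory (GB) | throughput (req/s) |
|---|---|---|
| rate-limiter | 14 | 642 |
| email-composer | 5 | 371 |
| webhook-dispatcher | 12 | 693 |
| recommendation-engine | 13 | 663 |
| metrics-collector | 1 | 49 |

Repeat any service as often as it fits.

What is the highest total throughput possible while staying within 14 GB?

The ratio ordering already packs tightly: 2×email-composer + 4×metrics-collector, 14 GB, 938.
No other feasible combination exceeds 938.

938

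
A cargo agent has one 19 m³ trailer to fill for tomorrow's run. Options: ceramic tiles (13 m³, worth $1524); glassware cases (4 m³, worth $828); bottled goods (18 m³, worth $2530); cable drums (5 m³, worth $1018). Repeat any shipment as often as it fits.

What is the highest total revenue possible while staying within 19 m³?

3882

Greedy by ratio would take 4×glassware cases: 16 m³ used, total 3312.
Replace 3×glassware cases with 3×cable drums: the trade gains 570 net, giving 3882 at 19 m³.
Every other selection either busts 19 m³ or fails to beat 3882.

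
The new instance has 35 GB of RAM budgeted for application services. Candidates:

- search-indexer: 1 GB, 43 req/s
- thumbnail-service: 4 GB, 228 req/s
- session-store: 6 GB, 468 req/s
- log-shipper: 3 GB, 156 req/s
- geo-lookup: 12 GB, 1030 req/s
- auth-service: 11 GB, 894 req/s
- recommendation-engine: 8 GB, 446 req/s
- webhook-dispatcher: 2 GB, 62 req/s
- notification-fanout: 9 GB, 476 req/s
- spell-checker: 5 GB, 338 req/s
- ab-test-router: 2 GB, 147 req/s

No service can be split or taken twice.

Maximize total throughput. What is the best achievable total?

2773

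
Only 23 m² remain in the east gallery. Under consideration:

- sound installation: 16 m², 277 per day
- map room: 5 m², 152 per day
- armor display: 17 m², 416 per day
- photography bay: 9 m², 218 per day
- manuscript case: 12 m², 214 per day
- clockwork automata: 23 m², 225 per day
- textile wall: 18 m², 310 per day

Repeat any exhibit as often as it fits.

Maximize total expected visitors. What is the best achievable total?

Ranking by ratio (expected visitors/m²): map room 30.40, armor display 24.47, photography bay 24.22, manuscript case 17.83.
The ratio ordering already packs tightly: 4×map room, 20 m², 608.
Every other selection either busts 23 m² or fails to beat 608.

608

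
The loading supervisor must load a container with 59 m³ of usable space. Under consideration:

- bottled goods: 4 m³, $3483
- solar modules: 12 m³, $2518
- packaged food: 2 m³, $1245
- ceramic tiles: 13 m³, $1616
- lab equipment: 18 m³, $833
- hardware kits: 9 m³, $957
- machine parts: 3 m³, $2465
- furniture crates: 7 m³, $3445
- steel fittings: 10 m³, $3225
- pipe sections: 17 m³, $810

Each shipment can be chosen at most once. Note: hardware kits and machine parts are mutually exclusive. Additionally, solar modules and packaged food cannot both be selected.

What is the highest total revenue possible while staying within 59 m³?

16752

Ranking by ratio (revenue/m³): bottled goods 870.75, machine parts 821.67, packaged food 622.50, furniture crates 492.14.
Taking bottled goods + solar modules + ceramic tiles + machine parts + furniture crates + steel fittings: 49 m³ used, 16752 in revenue.
Next best is bottled goods + packaged food + ceramic tiles + lab equipment + machine parts + furniture crates + steel fittings at 16312 (57 m³) — short by 440.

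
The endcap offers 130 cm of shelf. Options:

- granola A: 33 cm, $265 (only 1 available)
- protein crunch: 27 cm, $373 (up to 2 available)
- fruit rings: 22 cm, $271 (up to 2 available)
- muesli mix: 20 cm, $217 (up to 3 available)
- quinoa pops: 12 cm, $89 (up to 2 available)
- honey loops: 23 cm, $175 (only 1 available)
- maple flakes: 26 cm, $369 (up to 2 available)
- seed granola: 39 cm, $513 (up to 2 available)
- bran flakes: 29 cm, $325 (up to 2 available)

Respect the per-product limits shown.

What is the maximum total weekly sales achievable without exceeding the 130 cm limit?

Filling by ratio: 2×protein crunch + fruit rings + 2×maple flakes for 1755, with 2 cm left unused.
Dropping 2×protein crunch and fruit rings frees 76 cm; slotting in 2×seed granola (78 cm) lifts the total to 1764 at 130 cm.
Nothing else within 130 cm beats 1764.

1764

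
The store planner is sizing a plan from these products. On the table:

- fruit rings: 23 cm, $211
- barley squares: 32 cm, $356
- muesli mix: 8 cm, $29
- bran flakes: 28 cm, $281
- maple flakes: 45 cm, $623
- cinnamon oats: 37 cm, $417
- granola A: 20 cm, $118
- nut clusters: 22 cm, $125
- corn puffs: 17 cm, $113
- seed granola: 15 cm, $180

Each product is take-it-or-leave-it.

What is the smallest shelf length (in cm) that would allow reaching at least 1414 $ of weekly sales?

Look for the lowest-shelf combination reaching 1414.
barley squares + bran flakes + maple flakes + seed granola: 1440 weekly sales at 120 cm.
Below 120 cm the best achievable stays under 1414.

120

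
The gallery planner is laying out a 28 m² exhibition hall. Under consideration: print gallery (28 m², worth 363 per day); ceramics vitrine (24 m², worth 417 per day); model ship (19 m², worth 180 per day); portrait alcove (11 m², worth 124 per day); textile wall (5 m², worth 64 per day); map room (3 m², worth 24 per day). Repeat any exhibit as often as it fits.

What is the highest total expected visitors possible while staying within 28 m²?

441

Best packing: ceramics vitrine + map room — 27 m², 441 total.
No other feasible combination exceeds 441.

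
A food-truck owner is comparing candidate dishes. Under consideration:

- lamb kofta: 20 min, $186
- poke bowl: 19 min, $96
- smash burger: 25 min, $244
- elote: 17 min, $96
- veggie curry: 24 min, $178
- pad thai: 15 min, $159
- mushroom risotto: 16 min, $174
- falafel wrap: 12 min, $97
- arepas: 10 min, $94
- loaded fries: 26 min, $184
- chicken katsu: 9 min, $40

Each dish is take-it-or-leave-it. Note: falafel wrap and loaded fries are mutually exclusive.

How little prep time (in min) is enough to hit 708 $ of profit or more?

73

Minimise min subject to total profit ≥ 708.
lamb kofta + pad thai + mushroom risotto + falafel wrap + arepas reaches 710 using 73 min.
Any bundle with less than 73 min falls short of 708.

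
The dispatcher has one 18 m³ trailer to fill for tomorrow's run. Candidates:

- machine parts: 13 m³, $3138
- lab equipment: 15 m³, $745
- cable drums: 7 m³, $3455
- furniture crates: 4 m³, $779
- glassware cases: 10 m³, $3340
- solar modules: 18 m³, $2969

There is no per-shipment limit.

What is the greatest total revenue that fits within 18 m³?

The ratio ordering already packs tightly: 2×cable drums + furniture crates, 18 m³, 7689.
Every other selection either busts 18 m³ or fails to beat 7689.

7689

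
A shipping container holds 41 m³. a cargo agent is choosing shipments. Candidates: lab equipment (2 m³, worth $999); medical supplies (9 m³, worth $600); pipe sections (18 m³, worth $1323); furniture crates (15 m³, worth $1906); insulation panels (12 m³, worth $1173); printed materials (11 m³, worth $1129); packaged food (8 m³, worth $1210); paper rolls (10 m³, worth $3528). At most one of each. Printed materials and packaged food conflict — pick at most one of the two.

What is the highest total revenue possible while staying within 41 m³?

7643

By revenue per m³: lab equipment 499.50, paper rolls 352.80, packaged food 151.25 lead.
Best packing: lab equipment + furniture crates + packaged food + paper rolls — 35 m³, 7643 total.
Runner-up lab equipment + furniture crates + insulation panels + paper rolls tops out at 7606.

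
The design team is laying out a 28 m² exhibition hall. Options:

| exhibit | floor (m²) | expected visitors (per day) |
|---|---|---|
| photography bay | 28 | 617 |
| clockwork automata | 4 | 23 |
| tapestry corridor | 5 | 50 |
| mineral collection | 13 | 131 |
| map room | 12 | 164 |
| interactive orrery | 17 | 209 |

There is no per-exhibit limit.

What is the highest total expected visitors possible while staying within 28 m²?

Density check — photography bay 22.04, map room 13.67, interactive orrery 12.29 are the best per m².
Photography bay uses 28 of the 28 m² and totals 617.

617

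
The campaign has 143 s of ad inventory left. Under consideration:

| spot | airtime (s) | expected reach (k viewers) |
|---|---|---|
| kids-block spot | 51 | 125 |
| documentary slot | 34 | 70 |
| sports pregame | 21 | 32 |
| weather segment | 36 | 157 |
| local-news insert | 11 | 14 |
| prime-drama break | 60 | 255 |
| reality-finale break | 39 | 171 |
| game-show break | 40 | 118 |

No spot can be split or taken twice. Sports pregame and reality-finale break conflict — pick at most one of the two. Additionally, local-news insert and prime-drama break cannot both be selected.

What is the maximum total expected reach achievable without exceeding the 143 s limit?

Taking weather segment + prime-drama break + reality-finale break: 135 s used, 583 in expected reach.
Runner-up prime-drama break + reality-finale break + game-show break tops out at 544.

583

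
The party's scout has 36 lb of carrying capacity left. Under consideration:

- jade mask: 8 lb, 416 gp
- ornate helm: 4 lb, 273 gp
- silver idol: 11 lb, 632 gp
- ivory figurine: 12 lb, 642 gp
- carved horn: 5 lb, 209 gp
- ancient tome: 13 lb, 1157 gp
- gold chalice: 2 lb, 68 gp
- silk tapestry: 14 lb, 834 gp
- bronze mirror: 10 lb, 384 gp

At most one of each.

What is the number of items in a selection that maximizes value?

Best achievable value is 2478.
jade mask + ornate helm + silver idol + ancient tome hits 2478 at 36 lb.
All optima have 4 items.

4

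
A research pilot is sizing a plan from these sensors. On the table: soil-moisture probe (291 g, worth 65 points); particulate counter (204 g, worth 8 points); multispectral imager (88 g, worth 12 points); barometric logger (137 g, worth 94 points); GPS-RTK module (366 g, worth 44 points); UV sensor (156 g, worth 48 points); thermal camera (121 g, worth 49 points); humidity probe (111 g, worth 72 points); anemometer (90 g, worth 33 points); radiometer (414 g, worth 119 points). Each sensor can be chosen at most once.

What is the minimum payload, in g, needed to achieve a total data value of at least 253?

Minimise g subject to total data value ≥ 253.
barometric logger + UV sensor + thermal camera + humidity probe: 263 data value at 525 g.
Below 525 g the best achievable stays under 253.

525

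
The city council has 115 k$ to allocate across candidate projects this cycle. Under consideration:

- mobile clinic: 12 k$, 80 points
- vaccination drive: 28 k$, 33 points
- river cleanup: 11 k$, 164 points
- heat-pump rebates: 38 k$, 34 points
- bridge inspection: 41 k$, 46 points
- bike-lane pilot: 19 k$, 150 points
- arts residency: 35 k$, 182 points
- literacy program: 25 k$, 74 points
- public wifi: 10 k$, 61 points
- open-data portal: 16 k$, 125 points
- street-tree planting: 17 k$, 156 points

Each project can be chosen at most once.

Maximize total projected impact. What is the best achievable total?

857

Filling by ratio: mobile clinic + river cleanup + bike-lane pilot + literacy program + public wifi + open-data portal + street-tree planting for 810, with 5 k$ left unused.
Replace literacy program and public wifi with arts residency: the trade gains 47 net, giving 857 at 110 k$.
Next best is river cleanup + bike-lane pilot + arts residency + public wifi + open-data portal + street-tree planting at 838 (108 k$) — short by 19.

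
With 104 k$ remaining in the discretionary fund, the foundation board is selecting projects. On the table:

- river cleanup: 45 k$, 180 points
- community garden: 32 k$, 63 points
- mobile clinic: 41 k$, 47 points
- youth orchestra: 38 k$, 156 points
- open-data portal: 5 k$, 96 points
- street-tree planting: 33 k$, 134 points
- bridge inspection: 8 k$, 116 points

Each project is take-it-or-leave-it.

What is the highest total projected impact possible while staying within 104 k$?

548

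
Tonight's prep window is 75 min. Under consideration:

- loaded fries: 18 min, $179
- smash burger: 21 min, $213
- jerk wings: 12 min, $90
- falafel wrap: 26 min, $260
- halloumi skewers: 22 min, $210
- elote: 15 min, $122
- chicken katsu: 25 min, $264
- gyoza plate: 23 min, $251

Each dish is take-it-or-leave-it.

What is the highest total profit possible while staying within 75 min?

A density-first pass picks smash burger + chicken katsu + gyoza plate — 728 at 69 min.
Dropping smash burger frees 21 min; slotting in falafel wrap (26 min) lifts the total to 775 at 74 min.

775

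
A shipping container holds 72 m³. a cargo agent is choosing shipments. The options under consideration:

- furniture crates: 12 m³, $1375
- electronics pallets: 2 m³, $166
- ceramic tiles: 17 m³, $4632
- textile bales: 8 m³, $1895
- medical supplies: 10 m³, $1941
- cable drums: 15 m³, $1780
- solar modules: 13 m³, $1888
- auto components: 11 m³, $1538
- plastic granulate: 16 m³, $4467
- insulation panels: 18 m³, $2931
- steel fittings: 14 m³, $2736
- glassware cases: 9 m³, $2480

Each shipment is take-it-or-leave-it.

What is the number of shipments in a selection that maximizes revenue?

6

Best achievable revenue is 16953.
ceramic tiles + textile bales + medical supplies + auto components + plastic granulate + glassware cases hits 16953 at 71 m³.
All optima have 6 shipments.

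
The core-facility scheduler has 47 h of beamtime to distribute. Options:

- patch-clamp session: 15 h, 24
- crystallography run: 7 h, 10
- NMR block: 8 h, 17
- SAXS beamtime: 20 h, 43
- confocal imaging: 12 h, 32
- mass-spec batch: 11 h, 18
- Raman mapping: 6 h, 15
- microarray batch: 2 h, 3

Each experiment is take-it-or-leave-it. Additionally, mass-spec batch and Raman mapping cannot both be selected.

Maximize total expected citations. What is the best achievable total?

The ratio ordering already packs tightly: NMR block + SAXS beamtime + confocal imaging + Raman mapping, 46 h, 107.

107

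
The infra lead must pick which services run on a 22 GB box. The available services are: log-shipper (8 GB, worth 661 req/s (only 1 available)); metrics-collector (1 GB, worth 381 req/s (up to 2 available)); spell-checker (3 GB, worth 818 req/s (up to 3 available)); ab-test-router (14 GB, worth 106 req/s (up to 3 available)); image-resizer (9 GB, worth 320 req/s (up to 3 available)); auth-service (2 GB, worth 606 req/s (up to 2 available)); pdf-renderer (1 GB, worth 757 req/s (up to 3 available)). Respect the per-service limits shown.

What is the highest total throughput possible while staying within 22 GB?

By throughput per GB: pdf-renderer 757.00, metrics-collector 381.00, auth-service 303.00, spell-checker 272.67 lead.
Taking 2×metrics-collector + 3×spell-checker + 2×auth-service + 3×pdf-renderer: 18 GB used, 6699 in throughput.
That's the maximum — no swap from here does better than 6699.

6699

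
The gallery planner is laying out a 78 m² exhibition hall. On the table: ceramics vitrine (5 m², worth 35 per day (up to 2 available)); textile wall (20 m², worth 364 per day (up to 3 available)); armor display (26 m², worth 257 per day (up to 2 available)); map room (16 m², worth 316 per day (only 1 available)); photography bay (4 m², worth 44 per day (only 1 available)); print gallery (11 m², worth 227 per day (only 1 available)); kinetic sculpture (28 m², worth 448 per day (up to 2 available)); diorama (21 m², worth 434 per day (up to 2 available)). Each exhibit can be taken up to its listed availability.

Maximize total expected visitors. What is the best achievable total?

1548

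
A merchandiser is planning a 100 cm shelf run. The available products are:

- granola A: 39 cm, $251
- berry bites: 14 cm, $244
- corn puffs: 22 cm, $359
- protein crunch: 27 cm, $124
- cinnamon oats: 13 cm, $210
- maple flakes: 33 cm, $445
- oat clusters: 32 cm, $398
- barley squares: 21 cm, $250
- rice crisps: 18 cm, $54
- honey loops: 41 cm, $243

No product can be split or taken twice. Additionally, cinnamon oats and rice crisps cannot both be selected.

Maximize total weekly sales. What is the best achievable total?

1412

Density check — berry bites 17.43, corn puffs 16.32, cinnamon oats 16.15, maple flakes 13.48 are the best per cm.
Best packing: corn puffs + cinnamon oats + maple flakes + oat clusters — 100 cm, 1412 total.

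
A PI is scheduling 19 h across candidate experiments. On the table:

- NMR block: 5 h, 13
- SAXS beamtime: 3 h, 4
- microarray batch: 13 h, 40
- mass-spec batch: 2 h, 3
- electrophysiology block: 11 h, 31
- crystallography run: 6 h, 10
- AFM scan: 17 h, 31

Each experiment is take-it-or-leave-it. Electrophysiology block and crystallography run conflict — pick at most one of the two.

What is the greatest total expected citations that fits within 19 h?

The ratio ordering already packs tightly: NMR block + microarray batch, 18 h, 53.

53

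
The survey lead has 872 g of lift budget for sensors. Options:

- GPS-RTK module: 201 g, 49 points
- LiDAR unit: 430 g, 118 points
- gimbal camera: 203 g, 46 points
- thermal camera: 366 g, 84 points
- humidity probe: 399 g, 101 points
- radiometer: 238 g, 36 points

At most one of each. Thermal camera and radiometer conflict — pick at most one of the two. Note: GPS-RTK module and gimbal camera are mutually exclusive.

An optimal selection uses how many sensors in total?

Best achievable data value is 219.
One optimal bundle: LiDAR unit + humidity probe (829 g).
Every optimal selection uses 2 sensors.

2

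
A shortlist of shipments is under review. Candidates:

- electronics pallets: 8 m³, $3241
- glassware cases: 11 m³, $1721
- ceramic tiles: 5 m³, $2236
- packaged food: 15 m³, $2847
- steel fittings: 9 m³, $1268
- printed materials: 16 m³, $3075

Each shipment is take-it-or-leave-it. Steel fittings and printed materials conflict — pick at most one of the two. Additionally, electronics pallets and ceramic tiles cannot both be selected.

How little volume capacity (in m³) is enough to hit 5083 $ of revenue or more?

20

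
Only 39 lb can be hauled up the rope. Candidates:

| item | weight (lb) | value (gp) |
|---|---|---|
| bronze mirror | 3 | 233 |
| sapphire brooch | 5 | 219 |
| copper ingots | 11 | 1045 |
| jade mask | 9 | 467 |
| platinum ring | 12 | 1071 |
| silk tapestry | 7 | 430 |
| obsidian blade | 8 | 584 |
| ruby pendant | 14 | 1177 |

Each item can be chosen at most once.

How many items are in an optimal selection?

Best achievable value is 3293.
One optimal bundle: copper ingots + platinum ring + ruby pendant (37 lb).
All optima have 3 items.

3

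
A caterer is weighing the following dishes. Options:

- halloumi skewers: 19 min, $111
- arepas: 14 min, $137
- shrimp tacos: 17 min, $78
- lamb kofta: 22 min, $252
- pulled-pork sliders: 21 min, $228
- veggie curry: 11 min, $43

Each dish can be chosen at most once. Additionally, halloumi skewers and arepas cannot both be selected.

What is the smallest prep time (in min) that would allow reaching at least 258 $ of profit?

Minimise min subject to total profit ≥ 258.
pulled-pork sliders + veggie curry reaches 271 using 32 min.
Any bundle with less than 32 min falls short of 258.

32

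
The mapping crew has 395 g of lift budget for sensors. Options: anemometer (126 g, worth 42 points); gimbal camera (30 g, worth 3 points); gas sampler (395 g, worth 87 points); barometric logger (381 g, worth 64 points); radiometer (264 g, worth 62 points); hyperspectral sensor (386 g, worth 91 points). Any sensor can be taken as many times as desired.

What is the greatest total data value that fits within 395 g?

Ranking by ratio (data value/g): anemometer 0.33, hyperspectral sensor 0.24, radiometer 0.23, gas sampler 0.22.
3×anemometer uses 378 of the 395 g and totals 126.
The spare 17 g is too small for any remaining sensor, and no exchange beats 126.

126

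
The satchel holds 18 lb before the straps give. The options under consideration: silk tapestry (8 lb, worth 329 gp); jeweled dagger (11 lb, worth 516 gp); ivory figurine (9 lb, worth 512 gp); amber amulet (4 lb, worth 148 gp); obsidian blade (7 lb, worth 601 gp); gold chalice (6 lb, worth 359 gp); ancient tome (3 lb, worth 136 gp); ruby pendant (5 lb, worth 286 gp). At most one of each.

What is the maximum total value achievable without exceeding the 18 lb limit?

Ranking by ratio (value/lb): obsidian blade 85.86, gold chalice 59.83, ruby pendant 57.20.
Taking obsidian blade + gold chalice + ruby pendant: 18 lb used, 1246 in value.
Next best is jeweled dagger + obsidian blade at 1117 (18 lb) — short by 129.

1246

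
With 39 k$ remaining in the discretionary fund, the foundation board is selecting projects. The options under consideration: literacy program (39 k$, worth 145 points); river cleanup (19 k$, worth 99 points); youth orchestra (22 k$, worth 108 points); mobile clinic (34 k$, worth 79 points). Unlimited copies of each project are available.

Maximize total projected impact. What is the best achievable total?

198

The ratio ordering already packs tightly: 2×river cleanup, 38 k$, 198.
The spare 1 k$ is too small for any remaining project, and no exchange beats 198.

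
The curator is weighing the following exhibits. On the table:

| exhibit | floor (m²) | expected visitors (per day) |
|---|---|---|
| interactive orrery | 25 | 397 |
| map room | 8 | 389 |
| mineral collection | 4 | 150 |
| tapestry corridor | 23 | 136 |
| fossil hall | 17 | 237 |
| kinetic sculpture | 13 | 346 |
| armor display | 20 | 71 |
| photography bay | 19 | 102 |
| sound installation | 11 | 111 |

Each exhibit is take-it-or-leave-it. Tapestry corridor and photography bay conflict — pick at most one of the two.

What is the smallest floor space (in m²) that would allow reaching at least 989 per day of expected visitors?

Look for the lowest-floor combination reaching 989.
map room + mineral collection + kinetic sculpture + sound installation reaches 996 using 36 m².
No combination under 36 m² hits 989.

36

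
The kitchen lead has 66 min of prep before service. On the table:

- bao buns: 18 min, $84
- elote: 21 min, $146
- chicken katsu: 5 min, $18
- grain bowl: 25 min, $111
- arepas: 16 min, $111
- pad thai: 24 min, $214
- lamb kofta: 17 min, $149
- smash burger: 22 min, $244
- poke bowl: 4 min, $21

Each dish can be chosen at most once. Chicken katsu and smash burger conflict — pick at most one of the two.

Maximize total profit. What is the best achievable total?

The ratio ordering already packs tightly: pad thai + lamb kofta + smash burger, 63 min, 607.
The closest alternative, arepas + pad thai + smash burger + poke bowl, reaches only 590.

607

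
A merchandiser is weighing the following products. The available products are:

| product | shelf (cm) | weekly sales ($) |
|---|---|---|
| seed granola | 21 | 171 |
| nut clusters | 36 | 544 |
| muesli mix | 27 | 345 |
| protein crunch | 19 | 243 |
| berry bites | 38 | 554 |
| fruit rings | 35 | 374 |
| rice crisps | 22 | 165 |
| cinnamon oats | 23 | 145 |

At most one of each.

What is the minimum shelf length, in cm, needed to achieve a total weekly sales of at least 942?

74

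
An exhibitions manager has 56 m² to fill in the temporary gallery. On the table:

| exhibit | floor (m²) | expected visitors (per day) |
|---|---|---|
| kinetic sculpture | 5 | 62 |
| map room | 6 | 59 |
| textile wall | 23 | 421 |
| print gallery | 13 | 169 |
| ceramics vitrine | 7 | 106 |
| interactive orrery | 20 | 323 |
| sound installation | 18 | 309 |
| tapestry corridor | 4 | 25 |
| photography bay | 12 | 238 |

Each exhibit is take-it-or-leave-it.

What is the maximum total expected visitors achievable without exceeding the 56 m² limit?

982

Ranking by ratio (expected visitors/m²): photography bay 19.83, textile wall 18.30, sound installation 17.17.
The ratio heuristic lands on textile wall + sound installation + photography bay (968) but leaves 3 m² idle.
Replace sound installation with interactive orrery: the trade gains 14 net, giving 982 at 55 m².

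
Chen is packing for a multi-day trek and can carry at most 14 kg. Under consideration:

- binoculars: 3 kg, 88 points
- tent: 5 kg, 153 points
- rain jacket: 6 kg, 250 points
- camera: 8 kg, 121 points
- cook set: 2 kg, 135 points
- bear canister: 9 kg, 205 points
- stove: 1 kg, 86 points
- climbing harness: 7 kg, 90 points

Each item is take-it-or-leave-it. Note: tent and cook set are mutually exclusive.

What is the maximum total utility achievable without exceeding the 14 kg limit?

559

Binoculars + rain jacket + cook set + stove uses 12 of the 14 kg and totals 559.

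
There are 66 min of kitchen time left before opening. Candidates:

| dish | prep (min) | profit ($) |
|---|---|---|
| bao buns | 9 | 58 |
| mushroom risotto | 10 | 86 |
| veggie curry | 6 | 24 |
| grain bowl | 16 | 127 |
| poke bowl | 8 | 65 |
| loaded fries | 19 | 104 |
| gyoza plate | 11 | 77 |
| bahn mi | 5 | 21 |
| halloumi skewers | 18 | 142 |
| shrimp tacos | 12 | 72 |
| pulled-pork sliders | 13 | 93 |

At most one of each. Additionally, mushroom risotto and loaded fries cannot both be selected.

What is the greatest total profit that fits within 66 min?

513

Best packing: mushroom risotto + grain bowl + poke bowl + halloumi skewers + pulled-pork sliders — 65 min, 513 total.
Next best is bao buns + mushroom risotto + grain bowl + halloumi skewers + pulled-pork sliders at 506 (66 min) — short by 7.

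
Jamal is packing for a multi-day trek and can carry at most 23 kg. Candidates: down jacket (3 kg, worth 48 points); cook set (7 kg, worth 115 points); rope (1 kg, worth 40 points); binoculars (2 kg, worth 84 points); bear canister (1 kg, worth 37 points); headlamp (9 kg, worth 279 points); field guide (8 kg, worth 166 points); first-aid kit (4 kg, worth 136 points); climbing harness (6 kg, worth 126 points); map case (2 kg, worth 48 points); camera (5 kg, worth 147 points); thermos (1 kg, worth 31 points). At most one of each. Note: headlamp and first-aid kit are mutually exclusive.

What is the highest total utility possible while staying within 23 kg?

By utility per kg: binoculars 42.00, rope 40.00, bear canister 37.00 lead.
Taking down jacket + rope + binoculars + bear canister + headlamp + map case + camera: 23 kg used, 683 in utility.

683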